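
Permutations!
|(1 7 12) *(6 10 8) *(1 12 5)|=|(12)(1 7 5)(6 10 8)|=3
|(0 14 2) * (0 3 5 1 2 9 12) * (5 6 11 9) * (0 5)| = 8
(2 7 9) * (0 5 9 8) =[5, 1, 7, 3, 4, 9, 6, 8, 0, 2] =(0 5 9 2 7 8)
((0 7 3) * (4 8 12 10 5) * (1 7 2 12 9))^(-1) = (0 3 7 1 9 8 4 5 10 12 2)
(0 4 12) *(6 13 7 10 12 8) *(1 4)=(0 1 4 8 6 13 7 10 12)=[1, 4, 2, 3, 8, 5, 13, 10, 6, 9, 12, 11, 0, 7]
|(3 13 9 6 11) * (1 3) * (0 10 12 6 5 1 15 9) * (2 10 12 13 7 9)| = |(0 12 6 11 15 2 10 13)(1 3 7 9 5)| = 40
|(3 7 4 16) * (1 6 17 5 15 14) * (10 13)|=12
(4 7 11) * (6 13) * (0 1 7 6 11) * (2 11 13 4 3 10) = (13)(0 1 7)(2 11 3 10)(4 6) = [1, 7, 11, 10, 6, 5, 4, 0, 8, 9, 2, 3, 12, 13]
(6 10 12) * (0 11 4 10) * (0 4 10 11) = (4 11 10 12 6) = [0, 1, 2, 3, 11, 5, 4, 7, 8, 9, 12, 10, 6]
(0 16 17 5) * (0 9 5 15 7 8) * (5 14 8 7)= [16, 1, 2, 3, 4, 9, 6, 7, 0, 14, 10, 11, 12, 13, 8, 5, 17, 15]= (0 16 17 15 5 9 14 8)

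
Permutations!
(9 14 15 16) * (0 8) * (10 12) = [8, 1, 2, 3, 4, 5, 6, 7, 0, 14, 12, 11, 10, 13, 15, 16, 9] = (0 8)(9 14 15 16)(10 12)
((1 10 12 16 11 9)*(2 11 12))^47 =((1 10 2 11 9)(12 16))^47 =(1 2 9 10 11)(12 16)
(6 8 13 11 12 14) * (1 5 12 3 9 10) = (1 5 12 14 6 8 13 11 3 9 10) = [0, 5, 2, 9, 4, 12, 8, 7, 13, 10, 1, 3, 14, 11, 6]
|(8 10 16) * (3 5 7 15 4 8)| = |(3 5 7 15 4 8 10 16)| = 8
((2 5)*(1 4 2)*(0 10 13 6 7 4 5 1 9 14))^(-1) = (0 14 9 5 1 2 4 7 6 13 10)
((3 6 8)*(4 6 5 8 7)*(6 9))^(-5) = (3 5 8)(4 7 6 9)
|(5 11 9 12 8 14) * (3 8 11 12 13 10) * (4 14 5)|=8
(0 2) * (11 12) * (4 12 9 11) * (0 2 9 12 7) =[9, 1, 2, 3, 7, 5, 6, 0, 8, 11, 10, 12, 4] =(0 9 11 12 4 7)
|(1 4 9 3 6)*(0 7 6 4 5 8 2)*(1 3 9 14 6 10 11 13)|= 36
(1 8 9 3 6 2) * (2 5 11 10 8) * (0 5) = [5, 2, 1, 6, 4, 11, 0, 7, 9, 3, 8, 10] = (0 5 11 10 8 9 3 6)(1 2)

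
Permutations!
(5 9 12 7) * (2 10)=(2 10)(5 9 12 7)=[0, 1, 10, 3, 4, 9, 6, 5, 8, 12, 2, 11, 7]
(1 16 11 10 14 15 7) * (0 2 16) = (0 2 16 11 10 14 15 7 1) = [2, 0, 16, 3, 4, 5, 6, 1, 8, 9, 14, 10, 12, 13, 15, 7, 11]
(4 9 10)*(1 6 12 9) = [0, 6, 2, 3, 1, 5, 12, 7, 8, 10, 4, 11, 9] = (1 6 12 9 10 4)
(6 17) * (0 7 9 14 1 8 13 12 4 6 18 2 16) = (0 7 9 14 1 8 13 12 4 6 17 18 2 16) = [7, 8, 16, 3, 6, 5, 17, 9, 13, 14, 10, 11, 4, 12, 1, 15, 0, 18, 2]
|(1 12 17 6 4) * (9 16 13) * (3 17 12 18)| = 6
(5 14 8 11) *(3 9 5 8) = [0, 1, 2, 9, 4, 14, 6, 7, 11, 5, 10, 8, 12, 13, 3] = (3 9 5 14)(8 11)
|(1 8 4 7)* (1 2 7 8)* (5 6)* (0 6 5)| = |(0 6)(2 7)(4 8)| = 2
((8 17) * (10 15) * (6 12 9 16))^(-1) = ((6 12 9 16)(8 17)(10 15))^(-1) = (6 16 9 12)(8 17)(10 15)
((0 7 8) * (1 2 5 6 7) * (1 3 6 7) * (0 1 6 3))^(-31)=((1 2 5 7 8))^(-31)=(1 8 7 5 2)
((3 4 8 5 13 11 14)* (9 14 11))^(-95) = (3 5 14 8 9 4 13)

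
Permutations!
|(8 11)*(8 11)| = 1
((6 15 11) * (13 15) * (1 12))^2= (6 15)(11 13)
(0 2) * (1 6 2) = [1, 6, 0, 3, 4, 5, 2] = (0 1 6 2)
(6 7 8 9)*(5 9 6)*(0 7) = (0 7 8 6)(5 9) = [7, 1, 2, 3, 4, 9, 0, 8, 6, 5]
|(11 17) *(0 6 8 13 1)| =10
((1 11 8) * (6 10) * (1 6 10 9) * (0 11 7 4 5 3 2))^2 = ((0 11 8 6 9 1 7 4 5 3 2))^2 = (0 8 9 7 5 2 11 6 1 4 3)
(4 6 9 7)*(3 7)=(3 7 4 6 9)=[0, 1, 2, 7, 6, 5, 9, 4, 8, 3]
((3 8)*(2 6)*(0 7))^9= ((0 7)(2 6)(3 8))^9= (0 7)(2 6)(3 8)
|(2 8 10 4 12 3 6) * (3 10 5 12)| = 8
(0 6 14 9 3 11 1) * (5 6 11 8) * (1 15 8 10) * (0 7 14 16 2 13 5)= (0 11 15 8)(1 7 14 9 3 10)(2 13 5 6 16)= [11, 7, 13, 10, 4, 6, 16, 14, 0, 3, 1, 15, 12, 5, 9, 8, 2]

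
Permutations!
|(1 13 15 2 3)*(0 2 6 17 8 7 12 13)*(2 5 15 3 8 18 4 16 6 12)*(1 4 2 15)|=|(0 5 1)(2 8 7 15 12 13 3 4 16 6 17 18)|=12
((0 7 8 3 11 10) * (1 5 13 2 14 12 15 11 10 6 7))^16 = (0 5 2 12 11 7 3)(1 13 14 15 6 8 10)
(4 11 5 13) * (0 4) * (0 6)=(0 4 11 5 13 6)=[4, 1, 2, 3, 11, 13, 0, 7, 8, 9, 10, 5, 12, 6]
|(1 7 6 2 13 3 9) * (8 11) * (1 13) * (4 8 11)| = 12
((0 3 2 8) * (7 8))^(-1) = ((0 3 2 7 8))^(-1) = (0 8 7 2 3)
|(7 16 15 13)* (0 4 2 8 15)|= 8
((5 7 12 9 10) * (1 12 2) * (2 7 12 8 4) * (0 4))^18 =(0 1 4 8 2)(5 9)(10 12)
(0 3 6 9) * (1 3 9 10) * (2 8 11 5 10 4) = (0 9)(1 3 6 4 2 8 11 5 10) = [9, 3, 8, 6, 2, 10, 4, 7, 11, 0, 1, 5]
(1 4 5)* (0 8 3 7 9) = (0 8 3 7 9)(1 4 5) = [8, 4, 2, 7, 5, 1, 6, 9, 3, 0]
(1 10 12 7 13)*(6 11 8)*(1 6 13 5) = (1 10 12 7 5)(6 11 8 13) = [0, 10, 2, 3, 4, 1, 11, 5, 13, 9, 12, 8, 7, 6]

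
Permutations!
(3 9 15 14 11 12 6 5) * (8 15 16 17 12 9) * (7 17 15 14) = (3 8 14 11 9 16 15 7 17 12 6 5) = [0, 1, 2, 8, 4, 3, 5, 17, 14, 16, 10, 9, 6, 13, 11, 7, 15, 12]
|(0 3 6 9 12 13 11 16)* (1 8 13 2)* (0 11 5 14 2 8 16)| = |(0 3 6 9 12 8 13 5 14 2 1 16 11)| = 13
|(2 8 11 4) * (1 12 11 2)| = |(1 12 11 4)(2 8)| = 4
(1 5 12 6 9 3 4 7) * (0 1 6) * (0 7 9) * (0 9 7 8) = (0 1 5 12 8)(3 4 7 6 9) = [1, 5, 2, 4, 7, 12, 9, 6, 0, 3, 10, 11, 8]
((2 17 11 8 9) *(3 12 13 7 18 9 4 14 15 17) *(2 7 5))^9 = (18)(2 5 13 12 3)(4 17)(8 15)(11 14)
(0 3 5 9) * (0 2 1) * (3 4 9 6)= (0 4 9 2 1)(3 5 6)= [4, 0, 1, 5, 9, 6, 3, 7, 8, 2]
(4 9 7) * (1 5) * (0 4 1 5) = (0 4 9 7 1) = [4, 0, 2, 3, 9, 5, 6, 1, 8, 7]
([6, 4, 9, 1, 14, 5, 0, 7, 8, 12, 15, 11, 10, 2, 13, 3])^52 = [0, 14, 12, 4, 13, 5, 6, 7, 8, 10, 3, 11, 15, 9, 2, 1]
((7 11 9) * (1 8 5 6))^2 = ((1 8 5 6)(7 11 9))^2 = (1 5)(6 8)(7 9 11)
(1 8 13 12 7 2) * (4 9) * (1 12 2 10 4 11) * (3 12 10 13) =(1 8 3 12 7 13 2 10 4 9 11) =[0, 8, 10, 12, 9, 5, 6, 13, 3, 11, 4, 1, 7, 2]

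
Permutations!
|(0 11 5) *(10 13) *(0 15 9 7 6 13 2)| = 10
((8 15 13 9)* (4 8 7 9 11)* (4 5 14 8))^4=(5 13 8)(11 15 14)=((5 14 8 15 13 11)(7 9))^4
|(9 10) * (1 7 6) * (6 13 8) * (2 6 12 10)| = 9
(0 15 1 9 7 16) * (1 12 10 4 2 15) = (0 1 9 7 16)(2 15 12 10 4) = [1, 9, 15, 3, 2, 5, 6, 16, 8, 7, 4, 11, 10, 13, 14, 12, 0]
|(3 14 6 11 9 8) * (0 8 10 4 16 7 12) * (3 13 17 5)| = |(0 8 13 17 5 3 14 6 11 9 10 4 16 7 12)| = 15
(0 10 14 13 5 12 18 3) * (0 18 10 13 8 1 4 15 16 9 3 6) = (0 13 5 12 10 14 8 1 4 15 16 9 3 18 6) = [13, 4, 2, 18, 15, 12, 0, 7, 1, 3, 14, 11, 10, 5, 8, 16, 9, 17, 6]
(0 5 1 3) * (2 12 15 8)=(0 5 1 3)(2 12 15 8)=[5, 3, 12, 0, 4, 1, 6, 7, 2, 9, 10, 11, 15, 13, 14, 8]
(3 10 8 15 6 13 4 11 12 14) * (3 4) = (3 10 8 15 6 13)(4 11 12 14) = [0, 1, 2, 10, 11, 5, 13, 7, 15, 9, 8, 12, 14, 3, 4, 6]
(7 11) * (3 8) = (3 8)(7 11) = [0, 1, 2, 8, 4, 5, 6, 11, 3, 9, 10, 7]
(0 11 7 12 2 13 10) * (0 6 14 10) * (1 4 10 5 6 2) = (0 11 7 12 1 4 10 2 13)(5 6 14) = [11, 4, 13, 3, 10, 6, 14, 12, 8, 9, 2, 7, 1, 0, 5]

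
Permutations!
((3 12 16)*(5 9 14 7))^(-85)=((3 12 16)(5 9 14 7))^(-85)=(3 16 12)(5 7 14 9)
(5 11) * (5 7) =(5 11 7) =[0, 1, 2, 3, 4, 11, 6, 5, 8, 9, 10, 7]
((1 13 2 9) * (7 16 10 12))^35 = ((1 13 2 9)(7 16 10 12))^35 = (1 9 2 13)(7 12 10 16)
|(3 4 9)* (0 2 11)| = |(0 2 11)(3 4 9)| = 3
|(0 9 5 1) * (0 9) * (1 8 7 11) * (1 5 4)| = |(1 9 4)(5 8 7 11)| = 12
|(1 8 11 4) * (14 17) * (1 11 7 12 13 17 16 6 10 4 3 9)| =|(1 8 7 12 13 17 14 16 6 10 4 11 3 9)| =14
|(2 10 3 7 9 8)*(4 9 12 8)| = 6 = |(2 10 3 7 12 8)(4 9)|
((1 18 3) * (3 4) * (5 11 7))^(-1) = ((1 18 4 3)(5 11 7))^(-1) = (1 3 4 18)(5 7 11)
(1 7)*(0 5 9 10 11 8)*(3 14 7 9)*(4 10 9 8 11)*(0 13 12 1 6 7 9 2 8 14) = [5, 14, 8, 0, 10, 3, 7, 6, 13, 2, 4, 11, 1, 12, 9] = (0 5 3)(1 14 9 2 8 13 12)(4 10)(6 7)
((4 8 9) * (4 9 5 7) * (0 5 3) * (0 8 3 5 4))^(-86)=(9)(0 5 3)(4 7 8)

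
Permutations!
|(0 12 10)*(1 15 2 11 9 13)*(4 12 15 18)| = 11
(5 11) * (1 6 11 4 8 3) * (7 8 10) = (1 6 11 5 4 10 7 8 3) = [0, 6, 2, 1, 10, 4, 11, 8, 3, 9, 7, 5]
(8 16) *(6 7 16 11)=(6 7 16 8 11)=[0, 1, 2, 3, 4, 5, 7, 16, 11, 9, 10, 6, 12, 13, 14, 15, 8]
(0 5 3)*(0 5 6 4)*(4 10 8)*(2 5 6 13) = [13, 1, 5, 6, 0, 3, 10, 7, 4, 9, 8, 11, 12, 2] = (0 13 2 5 3 6 10 8 4)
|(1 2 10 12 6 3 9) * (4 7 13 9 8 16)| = 12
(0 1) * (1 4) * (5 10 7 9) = (0 4 1)(5 10 7 9) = [4, 0, 2, 3, 1, 10, 6, 9, 8, 5, 7]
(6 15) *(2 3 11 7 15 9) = (2 3 11 7 15 6 9) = [0, 1, 3, 11, 4, 5, 9, 15, 8, 2, 10, 7, 12, 13, 14, 6]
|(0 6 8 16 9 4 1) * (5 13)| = 14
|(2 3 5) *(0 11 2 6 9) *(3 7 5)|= 7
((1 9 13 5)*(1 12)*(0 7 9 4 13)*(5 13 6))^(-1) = (13)(0 9 7)(1 12 5 6 4) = ((13)(0 7 9)(1 4 6 5 12))^(-1)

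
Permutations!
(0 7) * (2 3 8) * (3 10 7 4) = (0 4 3 8 2 10 7) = [4, 1, 10, 8, 3, 5, 6, 0, 2, 9, 7]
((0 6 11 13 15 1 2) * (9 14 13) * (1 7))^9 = ((0 6 11 9 14 13 15 7 1 2))^9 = (0 2 1 7 15 13 14 9 11 6)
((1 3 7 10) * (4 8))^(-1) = (1 10 7 3)(4 8)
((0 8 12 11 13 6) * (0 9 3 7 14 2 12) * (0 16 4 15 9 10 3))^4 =((0 8 16 4 15 9)(2 12 11 13 6 10 3 7 14))^4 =(0 15 16)(2 6 14 13 7 11 3 12 10)(4 8 9)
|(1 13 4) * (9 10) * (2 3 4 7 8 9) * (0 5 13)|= |(0 5 13 7 8 9 10 2 3 4 1)|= 11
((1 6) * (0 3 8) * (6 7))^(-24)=((0 3 8)(1 7 6))^(-24)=(8)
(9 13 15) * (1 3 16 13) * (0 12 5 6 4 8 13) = (0 12 5 6 4 8 13 15 9 1 3 16) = [12, 3, 2, 16, 8, 6, 4, 7, 13, 1, 10, 11, 5, 15, 14, 9, 0]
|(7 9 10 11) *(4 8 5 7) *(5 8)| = 6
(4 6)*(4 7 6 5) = (4 5)(6 7) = [0, 1, 2, 3, 5, 4, 7, 6]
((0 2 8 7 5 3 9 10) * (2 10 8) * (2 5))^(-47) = (0 10)(2 5 3 9 8 7)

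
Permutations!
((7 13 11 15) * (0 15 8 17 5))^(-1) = (0 5 17 8 11 13 7 15)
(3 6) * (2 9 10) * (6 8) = (2 9 10)(3 8 6) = [0, 1, 9, 8, 4, 5, 3, 7, 6, 10, 2]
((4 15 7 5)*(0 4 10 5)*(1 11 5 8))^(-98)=((0 4 15 7)(1 11 5 10 8))^(-98)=(0 15)(1 5 8 11 10)(4 7)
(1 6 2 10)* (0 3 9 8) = (0 3 9 8)(1 6 2 10) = [3, 6, 10, 9, 4, 5, 2, 7, 0, 8, 1]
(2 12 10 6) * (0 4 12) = [4, 1, 0, 3, 12, 5, 2, 7, 8, 9, 6, 11, 10] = (0 4 12 10 6 2)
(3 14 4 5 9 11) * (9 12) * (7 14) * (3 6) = (3 7 14 4 5 12 9 11 6) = [0, 1, 2, 7, 5, 12, 3, 14, 8, 11, 10, 6, 9, 13, 4]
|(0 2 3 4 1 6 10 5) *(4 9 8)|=10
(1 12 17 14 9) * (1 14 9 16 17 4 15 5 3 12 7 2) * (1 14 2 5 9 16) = [0, 7, 14, 12, 15, 3, 6, 5, 8, 2, 10, 11, 4, 13, 1, 9, 17, 16] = (1 7 5 3 12 4 15 9 2 14)(16 17)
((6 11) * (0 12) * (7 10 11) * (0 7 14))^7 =(14)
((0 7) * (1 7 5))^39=((0 5 1 7))^39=(0 7 1 5)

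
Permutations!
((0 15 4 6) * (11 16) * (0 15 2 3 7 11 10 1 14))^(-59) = (0 11 14 7 1 3 10 2 16)(4 6 15)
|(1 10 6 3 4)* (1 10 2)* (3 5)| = 10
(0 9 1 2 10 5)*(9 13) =(0 13 9 1 2 10 5) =[13, 2, 10, 3, 4, 0, 6, 7, 8, 1, 5, 11, 12, 9]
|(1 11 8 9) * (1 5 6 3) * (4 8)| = |(1 11 4 8 9 5 6 3)| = 8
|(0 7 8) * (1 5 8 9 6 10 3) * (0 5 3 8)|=|(0 7 9 6 10 8 5)(1 3)|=14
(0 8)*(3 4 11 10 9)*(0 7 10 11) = [8, 1, 2, 4, 0, 5, 6, 10, 7, 3, 9, 11] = (11)(0 8 7 10 9 3 4)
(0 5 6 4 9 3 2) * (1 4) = (0 5 6 1 4 9 3 2) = [5, 4, 0, 2, 9, 6, 1, 7, 8, 3]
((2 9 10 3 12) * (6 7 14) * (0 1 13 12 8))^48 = ((0 1 13 12 2 9 10 3 8)(6 7 14))^48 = (14)(0 12 10)(1 2 3)(8 13 9)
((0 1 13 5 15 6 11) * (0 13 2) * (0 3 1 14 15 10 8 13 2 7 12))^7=(0 1 11 14 7 2 15 12 3 6)(5 13 8 10)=((0 14 15 6 11 2 3 1 7 12)(5 10 8 13))^7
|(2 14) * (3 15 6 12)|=4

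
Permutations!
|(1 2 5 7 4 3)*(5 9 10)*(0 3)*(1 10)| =|(0 3 10 5 7 4)(1 2 9)| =6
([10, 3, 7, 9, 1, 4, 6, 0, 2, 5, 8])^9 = [7, 4, 8, 1, 5, 9, 6, 2, 10, 3, 0]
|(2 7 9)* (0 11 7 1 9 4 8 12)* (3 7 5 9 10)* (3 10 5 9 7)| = |(0 11 9 2 1 5 7 4 8 12)| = 10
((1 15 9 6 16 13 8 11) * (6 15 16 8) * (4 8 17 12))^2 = ((1 16 13 6 17 12 4 8 11)(9 15))^2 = (1 13 17 4 11 16 6 12 8)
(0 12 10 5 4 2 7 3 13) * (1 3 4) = (0 12 10 5 1 3 13)(2 7 4) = [12, 3, 7, 13, 2, 1, 6, 4, 8, 9, 5, 11, 10, 0]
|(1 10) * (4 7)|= |(1 10)(4 7)|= 2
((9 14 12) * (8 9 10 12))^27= ((8 9 14)(10 12))^27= (14)(10 12)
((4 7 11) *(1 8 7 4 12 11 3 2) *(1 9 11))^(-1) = (1 12 11 9 2 3 7 8)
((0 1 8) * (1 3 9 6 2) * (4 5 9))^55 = ((0 3 4 5 9 6 2 1 8))^55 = (0 3 4 5 9 6 2 1 8)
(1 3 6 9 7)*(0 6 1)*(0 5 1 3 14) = (0 6 9 7 5 1 14) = [6, 14, 2, 3, 4, 1, 9, 5, 8, 7, 10, 11, 12, 13, 0]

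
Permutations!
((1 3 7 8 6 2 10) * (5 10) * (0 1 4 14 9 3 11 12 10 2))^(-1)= ((0 1 11 12 10 4 14 9 3 7 8 6)(2 5))^(-1)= (0 6 8 7 3 9 14 4 10 12 11 1)(2 5)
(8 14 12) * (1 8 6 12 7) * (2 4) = (1 8 14 7)(2 4)(6 12) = [0, 8, 4, 3, 2, 5, 12, 1, 14, 9, 10, 11, 6, 13, 7]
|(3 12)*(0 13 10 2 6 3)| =7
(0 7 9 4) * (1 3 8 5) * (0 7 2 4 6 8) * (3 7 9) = (0 2 4 9 6 8 5 1 7 3) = [2, 7, 4, 0, 9, 1, 8, 3, 5, 6]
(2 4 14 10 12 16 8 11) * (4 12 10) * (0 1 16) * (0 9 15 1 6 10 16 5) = [6, 5, 12, 3, 14, 0, 10, 7, 11, 15, 16, 2, 9, 13, 4, 1, 8] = (0 6 10 16 8 11 2 12 9 15 1 5)(4 14)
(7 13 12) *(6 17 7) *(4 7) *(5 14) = (4 7 13 12 6 17)(5 14) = [0, 1, 2, 3, 7, 14, 17, 13, 8, 9, 10, 11, 6, 12, 5, 15, 16, 4]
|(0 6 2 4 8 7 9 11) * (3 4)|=|(0 6 2 3 4 8 7 9 11)|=9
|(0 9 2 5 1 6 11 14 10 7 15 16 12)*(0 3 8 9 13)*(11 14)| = |(0 13)(1 6 14 10 7 15 16 12 3 8 9 2 5)| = 26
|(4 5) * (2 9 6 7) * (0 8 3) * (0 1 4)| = 12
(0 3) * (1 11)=(0 3)(1 11)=[3, 11, 2, 0, 4, 5, 6, 7, 8, 9, 10, 1]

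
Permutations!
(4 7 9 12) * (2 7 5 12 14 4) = (2 7 9 14 4 5 12) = [0, 1, 7, 3, 5, 12, 6, 9, 8, 14, 10, 11, 2, 13, 4]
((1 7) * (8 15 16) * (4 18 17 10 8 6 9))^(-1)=(1 7)(4 9 6 16 15 8 10 17 18)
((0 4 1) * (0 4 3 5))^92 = (0 5 3)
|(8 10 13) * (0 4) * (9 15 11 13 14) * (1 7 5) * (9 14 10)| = 30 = |(0 4)(1 7 5)(8 9 15 11 13)|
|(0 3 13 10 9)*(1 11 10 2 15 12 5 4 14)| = |(0 3 13 2 15 12 5 4 14 1 11 10 9)| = 13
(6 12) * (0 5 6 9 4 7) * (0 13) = (0 5 6 12 9 4 7 13) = [5, 1, 2, 3, 7, 6, 12, 13, 8, 4, 10, 11, 9, 0]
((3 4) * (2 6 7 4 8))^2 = (2 7 3)(4 8 6) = ((2 6 7 4 3 8))^2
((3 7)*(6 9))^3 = ((3 7)(6 9))^3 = (3 7)(6 9)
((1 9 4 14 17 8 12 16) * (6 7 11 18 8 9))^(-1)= (1 16 12 8 18 11 7 6)(4 9 17 14)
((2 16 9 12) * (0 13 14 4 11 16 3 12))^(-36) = (0 9 16 11 4 14 13)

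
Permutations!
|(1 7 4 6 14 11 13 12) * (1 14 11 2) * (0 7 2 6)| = |(0 7 4)(1 2)(6 11 13 12 14)| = 30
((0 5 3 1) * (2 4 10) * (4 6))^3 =(0 1 3 5)(2 10 4 6)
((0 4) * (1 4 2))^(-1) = ((0 2 1 4))^(-1) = (0 4 1 2)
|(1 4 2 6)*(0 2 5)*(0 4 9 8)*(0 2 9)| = 6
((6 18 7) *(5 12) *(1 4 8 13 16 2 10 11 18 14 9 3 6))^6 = (1 10 8 18 16)(2 4 11 13 7)(3 14)(6 9)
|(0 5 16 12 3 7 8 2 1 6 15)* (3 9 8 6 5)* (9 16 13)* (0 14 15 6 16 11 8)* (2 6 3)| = 42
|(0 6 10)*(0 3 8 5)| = |(0 6 10 3 8 5)| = 6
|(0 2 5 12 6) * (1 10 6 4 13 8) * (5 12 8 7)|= 11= |(0 2 12 4 13 7 5 8 1 10 6)|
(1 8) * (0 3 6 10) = (0 3 6 10)(1 8) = [3, 8, 2, 6, 4, 5, 10, 7, 1, 9, 0]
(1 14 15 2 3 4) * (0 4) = [4, 14, 3, 0, 1, 5, 6, 7, 8, 9, 10, 11, 12, 13, 15, 2] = (0 4 1 14 15 2 3)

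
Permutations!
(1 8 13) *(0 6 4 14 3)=(0 6 4 14 3)(1 8 13)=[6, 8, 2, 0, 14, 5, 4, 7, 13, 9, 10, 11, 12, 1, 3]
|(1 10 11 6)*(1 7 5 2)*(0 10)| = |(0 10 11 6 7 5 2 1)| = 8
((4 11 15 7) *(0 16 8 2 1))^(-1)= (0 1 2 8 16)(4 7 15 11)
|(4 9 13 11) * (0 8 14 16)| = 4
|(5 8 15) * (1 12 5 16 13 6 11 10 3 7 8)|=|(1 12 5)(3 7 8 15 16 13 6 11 10)|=9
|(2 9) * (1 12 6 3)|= |(1 12 6 3)(2 9)|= 4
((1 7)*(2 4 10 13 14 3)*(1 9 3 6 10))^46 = (1 2 9)(3 7 4)(6 13)(10 14)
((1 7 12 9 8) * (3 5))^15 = (12)(3 5)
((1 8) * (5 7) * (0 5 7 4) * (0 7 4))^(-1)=((0 5)(1 8)(4 7))^(-1)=(0 5)(1 8)(4 7)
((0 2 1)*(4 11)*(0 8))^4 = (11)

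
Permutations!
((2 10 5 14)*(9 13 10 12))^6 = (2 14 5 10 13 9 12)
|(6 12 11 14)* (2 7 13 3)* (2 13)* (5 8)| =4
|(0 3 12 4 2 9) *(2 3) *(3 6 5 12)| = |(0 2 9)(4 6 5 12)| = 12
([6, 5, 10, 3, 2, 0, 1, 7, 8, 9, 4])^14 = [1, 0, 4, 3, 10, 6, 5, 7, 8, 9, 2]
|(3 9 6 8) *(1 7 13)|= |(1 7 13)(3 9 6 8)|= 12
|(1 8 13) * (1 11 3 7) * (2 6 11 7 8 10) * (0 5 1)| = |(0 5 1 10 2 6 11 3 8 13 7)| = 11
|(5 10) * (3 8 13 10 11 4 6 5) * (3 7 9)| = |(3 8 13 10 7 9)(4 6 5 11)| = 12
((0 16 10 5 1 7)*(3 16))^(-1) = (0 7 1 5 10 16 3)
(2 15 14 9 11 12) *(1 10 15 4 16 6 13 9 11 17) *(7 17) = (1 10 15 14 11 12 2 4 16 6 13 9 7 17) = [0, 10, 4, 3, 16, 5, 13, 17, 8, 7, 15, 12, 2, 9, 11, 14, 6, 1]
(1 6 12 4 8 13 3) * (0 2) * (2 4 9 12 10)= (0 4 8 13 3 1 6 10 2)(9 12)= [4, 6, 0, 1, 8, 5, 10, 7, 13, 12, 2, 11, 9, 3]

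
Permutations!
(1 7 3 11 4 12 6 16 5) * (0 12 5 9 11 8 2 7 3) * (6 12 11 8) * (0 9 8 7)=(0 11 4 5 1 3 6 16 8 2)(7 9)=[11, 3, 0, 6, 5, 1, 16, 9, 2, 7, 10, 4, 12, 13, 14, 15, 8]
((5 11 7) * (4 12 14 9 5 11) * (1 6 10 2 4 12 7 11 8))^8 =(14)(1 6 10 2 4 7 8) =((1 6 10 2 4 7 8)(5 12 14 9))^8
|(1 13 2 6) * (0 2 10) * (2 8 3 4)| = 9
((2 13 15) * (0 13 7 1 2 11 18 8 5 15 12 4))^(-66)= ((0 13 12 4)(1 2 7)(5 15 11 18 8))^(-66)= (0 12)(4 13)(5 8 18 11 15)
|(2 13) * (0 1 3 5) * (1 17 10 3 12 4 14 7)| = |(0 17 10 3 5)(1 12 4 14 7)(2 13)| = 10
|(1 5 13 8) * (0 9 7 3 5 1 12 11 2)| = 10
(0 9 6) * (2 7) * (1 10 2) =(0 9 6)(1 10 2 7) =[9, 10, 7, 3, 4, 5, 0, 1, 8, 6, 2]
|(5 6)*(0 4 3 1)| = 4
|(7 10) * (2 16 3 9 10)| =6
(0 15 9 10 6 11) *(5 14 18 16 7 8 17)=[15, 1, 2, 3, 4, 14, 11, 8, 17, 10, 6, 0, 12, 13, 18, 9, 7, 5, 16]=(0 15 9 10 6 11)(5 14 18 16 7 8 17)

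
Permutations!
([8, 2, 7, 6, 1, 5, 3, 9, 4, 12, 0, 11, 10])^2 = [4, 7, 9, 3, 2, 5, 6, 12, 1, 10, 8, 11, 0]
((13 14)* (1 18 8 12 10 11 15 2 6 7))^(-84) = ((1 18 8 12 10 11 15 2 6 7)(13 14))^(-84) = (1 15 8 6 10)(2 12 7 11 18)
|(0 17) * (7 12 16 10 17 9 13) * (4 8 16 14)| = |(0 9 13 7 12 14 4 8 16 10 17)| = 11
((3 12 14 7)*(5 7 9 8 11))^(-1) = ((3 12 14 9 8 11 5 7))^(-1) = (3 7 5 11 8 9 14 12)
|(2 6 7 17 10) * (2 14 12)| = |(2 6 7 17 10 14 12)| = 7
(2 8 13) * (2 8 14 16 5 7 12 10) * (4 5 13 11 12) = (2 14 16 13 8 11 12 10)(4 5 7) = [0, 1, 14, 3, 5, 7, 6, 4, 11, 9, 2, 12, 10, 8, 16, 15, 13]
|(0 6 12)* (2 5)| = 6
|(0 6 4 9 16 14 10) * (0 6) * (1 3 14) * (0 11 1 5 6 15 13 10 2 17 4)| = |(0 11 1 3 14 2 17 4 9 16 5 6)(10 15 13)| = 12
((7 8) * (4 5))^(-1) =((4 5)(7 8))^(-1) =(4 5)(7 8)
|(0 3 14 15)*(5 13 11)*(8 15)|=|(0 3 14 8 15)(5 13 11)|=15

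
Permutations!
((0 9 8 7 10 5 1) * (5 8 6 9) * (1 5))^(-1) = (0 1)(6 9)(7 8 10)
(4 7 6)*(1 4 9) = [0, 4, 2, 3, 7, 5, 9, 6, 8, 1] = (1 4 7 6 9)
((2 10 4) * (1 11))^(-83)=((1 11)(2 10 4))^(-83)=(1 11)(2 10 4)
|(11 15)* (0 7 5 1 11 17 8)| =8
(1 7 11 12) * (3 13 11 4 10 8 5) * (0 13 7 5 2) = (0 13 11 12 1 5 3 7 4 10 8 2) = [13, 5, 0, 7, 10, 3, 6, 4, 2, 9, 8, 12, 1, 11]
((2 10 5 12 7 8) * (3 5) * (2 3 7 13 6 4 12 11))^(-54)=((2 10 7 8 3 5 11)(4 12 13 6))^(-54)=(2 7 3 11 10 8 5)(4 13)(6 12)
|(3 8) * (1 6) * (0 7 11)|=|(0 7 11)(1 6)(3 8)|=6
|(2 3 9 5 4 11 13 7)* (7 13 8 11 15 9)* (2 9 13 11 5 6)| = 30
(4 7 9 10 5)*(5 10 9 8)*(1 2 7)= (10)(1 2 7 8 5 4)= [0, 2, 7, 3, 1, 4, 6, 8, 5, 9, 10]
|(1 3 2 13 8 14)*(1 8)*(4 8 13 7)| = |(1 3 2 7 4 8 14 13)| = 8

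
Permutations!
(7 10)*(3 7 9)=[0, 1, 2, 7, 4, 5, 6, 10, 8, 3, 9]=(3 7 10 9)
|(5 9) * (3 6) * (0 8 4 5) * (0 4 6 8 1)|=6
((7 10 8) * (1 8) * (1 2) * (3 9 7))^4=((1 8 3 9 7 10 2))^4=(1 7 8 10 3 2 9)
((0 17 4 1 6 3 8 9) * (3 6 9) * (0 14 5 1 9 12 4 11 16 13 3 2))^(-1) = ((0 17 11 16 13 3 8 2)(1 12 4 9 14 5))^(-1) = (0 2 8 3 13 16 11 17)(1 5 14 9 4 12)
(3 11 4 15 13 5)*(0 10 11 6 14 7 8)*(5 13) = (0 10 11 4 15 5 3 6 14 7 8) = [10, 1, 2, 6, 15, 3, 14, 8, 0, 9, 11, 4, 12, 13, 7, 5]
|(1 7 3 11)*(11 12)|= |(1 7 3 12 11)|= 5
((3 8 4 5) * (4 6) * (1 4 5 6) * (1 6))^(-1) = ((1 4)(3 8 6 5))^(-1) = (1 4)(3 5 6 8)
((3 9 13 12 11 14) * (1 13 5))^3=(1 11 9 13 14 5 12 3)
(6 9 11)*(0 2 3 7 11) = [2, 1, 3, 7, 4, 5, 9, 11, 8, 0, 10, 6] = (0 2 3 7 11 6 9)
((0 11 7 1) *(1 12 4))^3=(0 12)(1 7)(4 11)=((0 11 7 12 4 1))^3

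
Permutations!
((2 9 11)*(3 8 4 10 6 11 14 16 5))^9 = (2 6 4 3 16 9 11 10 8 5 14)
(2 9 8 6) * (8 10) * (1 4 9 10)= (1 4 9)(2 10 8 6)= [0, 4, 10, 3, 9, 5, 2, 7, 6, 1, 8]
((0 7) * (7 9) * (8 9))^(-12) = ((0 8 9 7))^(-12) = (9)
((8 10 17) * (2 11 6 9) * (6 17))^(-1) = (2 9 6 10 8 17 11)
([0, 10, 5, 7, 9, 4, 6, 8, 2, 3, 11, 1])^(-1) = [0, 11, 8, 9, 5, 2, 6, 3, 7, 4, 1, 10]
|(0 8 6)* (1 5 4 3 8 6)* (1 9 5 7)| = 10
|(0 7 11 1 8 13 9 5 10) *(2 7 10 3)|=18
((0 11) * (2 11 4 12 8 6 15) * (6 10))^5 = ((0 4 12 8 10 6 15 2 11))^5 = (0 6 4 15 12 2 8 11 10)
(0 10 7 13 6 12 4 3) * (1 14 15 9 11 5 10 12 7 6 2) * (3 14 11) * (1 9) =(0 12 4 14 15 1 11 5 10 6 7 13 2 9 3) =[12, 11, 9, 0, 14, 10, 7, 13, 8, 3, 6, 5, 4, 2, 15, 1]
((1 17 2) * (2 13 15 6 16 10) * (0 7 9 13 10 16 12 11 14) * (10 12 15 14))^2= (0 9 14 7 13)(1 12 10)(2 17 11)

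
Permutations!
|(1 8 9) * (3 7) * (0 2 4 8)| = 6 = |(0 2 4 8 9 1)(3 7)|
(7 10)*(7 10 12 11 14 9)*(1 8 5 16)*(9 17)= (1 8 5 16)(7 12 11 14 17 9)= [0, 8, 2, 3, 4, 16, 6, 12, 5, 7, 10, 14, 11, 13, 17, 15, 1, 9]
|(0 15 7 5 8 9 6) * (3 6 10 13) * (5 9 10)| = |(0 15 7 9 5 8 10 13 3 6)| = 10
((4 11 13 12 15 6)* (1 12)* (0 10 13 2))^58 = ((0 10 13 1 12 15 6 4 11 2))^58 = (0 11 6 12 13)(1 10 2 4 15)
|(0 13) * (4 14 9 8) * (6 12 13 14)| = 8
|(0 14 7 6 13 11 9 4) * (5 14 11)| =20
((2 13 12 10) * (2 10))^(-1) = ((2 13 12))^(-1) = (2 12 13)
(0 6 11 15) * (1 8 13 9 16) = [6, 8, 2, 3, 4, 5, 11, 7, 13, 16, 10, 15, 12, 9, 14, 0, 1] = (0 6 11 15)(1 8 13 9 16)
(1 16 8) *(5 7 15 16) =(1 5 7 15 16 8) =[0, 5, 2, 3, 4, 7, 6, 15, 1, 9, 10, 11, 12, 13, 14, 16, 8]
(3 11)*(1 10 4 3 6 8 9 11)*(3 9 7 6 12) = (1 10 4 9 11 12 3)(6 8 7) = [0, 10, 2, 1, 9, 5, 8, 6, 7, 11, 4, 12, 3]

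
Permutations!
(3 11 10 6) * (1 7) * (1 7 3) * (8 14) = (1 3 11 10 6)(8 14) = [0, 3, 2, 11, 4, 5, 1, 7, 14, 9, 6, 10, 12, 13, 8]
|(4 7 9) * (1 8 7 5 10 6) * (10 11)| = 9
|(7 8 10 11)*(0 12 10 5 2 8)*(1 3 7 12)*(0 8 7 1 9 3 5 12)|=|(0 9 3 1 5 2 7 8 12 10 11)|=11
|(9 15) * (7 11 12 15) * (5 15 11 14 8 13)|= 14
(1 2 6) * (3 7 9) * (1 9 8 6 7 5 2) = (2 7 8 6 9 3 5) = [0, 1, 7, 5, 4, 2, 9, 8, 6, 3]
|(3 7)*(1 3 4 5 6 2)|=|(1 3 7 4 5 6 2)|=7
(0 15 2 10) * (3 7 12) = (0 15 2 10)(3 7 12) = [15, 1, 10, 7, 4, 5, 6, 12, 8, 9, 0, 11, 3, 13, 14, 2]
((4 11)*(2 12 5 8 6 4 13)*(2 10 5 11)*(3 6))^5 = (2 5)(3 11)(4 10)(6 13)(8 12)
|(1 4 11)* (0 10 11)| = 5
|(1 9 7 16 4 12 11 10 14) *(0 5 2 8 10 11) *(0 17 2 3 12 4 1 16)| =13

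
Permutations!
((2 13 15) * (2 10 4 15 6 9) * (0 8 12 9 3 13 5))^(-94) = (0 12 2)(3 6 13)(4 10 15)(5 8 9)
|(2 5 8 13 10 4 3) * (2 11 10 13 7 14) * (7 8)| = |(2 5 7 14)(3 11 10 4)| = 4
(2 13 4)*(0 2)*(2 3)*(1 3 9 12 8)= (0 9 12 8 1 3 2 13 4)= [9, 3, 13, 2, 0, 5, 6, 7, 1, 12, 10, 11, 8, 4]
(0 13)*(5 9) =[13, 1, 2, 3, 4, 9, 6, 7, 8, 5, 10, 11, 12, 0] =(0 13)(5 9)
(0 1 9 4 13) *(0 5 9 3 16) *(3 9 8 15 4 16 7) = (0 1 9 16)(3 7)(4 13 5 8 15) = [1, 9, 2, 7, 13, 8, 6, 3, 15, 16, 10, 11, 12, 5, 14, 4, 0]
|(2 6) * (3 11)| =|(2 6)(3 11)| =2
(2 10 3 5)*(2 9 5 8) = (2 10 3 8)(5 9) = [0, 1, 10, 8, 4, 9, 6, 7, 2, 5, 3]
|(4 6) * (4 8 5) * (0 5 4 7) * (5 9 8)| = |(0 9 8 4 6 5 7)| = 7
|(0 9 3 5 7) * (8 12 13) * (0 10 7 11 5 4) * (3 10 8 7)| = 20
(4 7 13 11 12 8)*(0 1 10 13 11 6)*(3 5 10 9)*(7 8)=(0 1 9 3 5 10 13 6)(4 8)(7 11 12)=[1, 9, 2, 5, 8, 10, 0, 11, 4, 3, 13, 12, 7, 6]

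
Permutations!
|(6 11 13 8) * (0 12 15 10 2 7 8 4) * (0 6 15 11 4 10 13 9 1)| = 30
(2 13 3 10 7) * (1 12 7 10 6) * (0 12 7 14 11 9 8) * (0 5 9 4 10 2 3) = [12, 7, 13, 6, 10, 9, 1, 3, 5, 8, 2, 4, 14, 0, 11] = (0 12 14 11 4 10 2 13)(1 7 3 6)(5 9 8)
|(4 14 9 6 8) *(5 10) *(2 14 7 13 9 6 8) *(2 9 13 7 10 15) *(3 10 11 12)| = 12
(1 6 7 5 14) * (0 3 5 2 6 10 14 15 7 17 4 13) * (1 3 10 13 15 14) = (0 10 1 13)(2 6 17 4 15 7)(3 5 14) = [10, 13, 6, 5, 15, 14, 17, 2, 8, 9, 1, 11, 12, 0, 3, 7, 16, 4]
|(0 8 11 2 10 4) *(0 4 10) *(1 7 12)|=12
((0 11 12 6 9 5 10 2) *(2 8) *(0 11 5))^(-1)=(0 9 6 12 11 2 8 10 5)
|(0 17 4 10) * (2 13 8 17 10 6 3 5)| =8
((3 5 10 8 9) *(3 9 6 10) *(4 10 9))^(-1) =((3 5)(4 10 8 6 9))^(-1) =(3 5)(4 9 6 8 10)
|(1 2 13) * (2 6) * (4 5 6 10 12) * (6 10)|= |(1 6 2 13)(4 5 10 12)|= 4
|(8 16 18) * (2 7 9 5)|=12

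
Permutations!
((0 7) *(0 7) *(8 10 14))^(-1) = ((8 10 14))^(-1) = (8 14 10)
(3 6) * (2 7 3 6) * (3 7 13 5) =(2 13 5 3) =[0, 1, 13, 2, 4, 3, 6, 7, 8, 9, 10, 11, 12, 5]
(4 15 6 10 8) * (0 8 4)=(0 8)(4 15 6 10)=[8, 1, 2, 3, 15, 5, 10, 7, 0, 9, 4, 11, 12, 13, 14, 6]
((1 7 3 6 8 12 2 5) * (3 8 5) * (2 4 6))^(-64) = ((1 7 8 12 4 6 5)(2 3))^(-64) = (1 5 6 4 12 8 7)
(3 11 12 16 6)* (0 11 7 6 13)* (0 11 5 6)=[5, 1, 2, 7, 4, 6, 3, 0, 8, 9, 10, 12, 16, 11, 14, 15, 13]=(0 5 6 3 7)(11 12 16 13)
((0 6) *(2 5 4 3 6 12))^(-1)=(0 6 3 4 5 2 12)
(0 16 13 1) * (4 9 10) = (0 16 13 1)(4 9 10) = [16, 0, 2, 3, 9, 5, 6, 7, 8, 10, 4, 11, 12, 1, 14, 15, 13]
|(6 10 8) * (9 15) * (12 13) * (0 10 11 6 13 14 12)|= 4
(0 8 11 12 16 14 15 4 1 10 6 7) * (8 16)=[16, 10, 2, 3, 1, 5, 7, 0, 11, 9, 6, 12, 8, 13, 15, 4, 14]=(0 16 14 15 4 1 10 6 7)(8 11 12)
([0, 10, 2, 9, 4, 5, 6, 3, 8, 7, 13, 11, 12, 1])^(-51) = [0, 1, 2, 3, 4, 5, 6, 7, 8, 9, 10, 11, 12, 13]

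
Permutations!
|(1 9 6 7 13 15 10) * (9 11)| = 8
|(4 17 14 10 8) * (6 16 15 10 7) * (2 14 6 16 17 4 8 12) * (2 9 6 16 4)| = 28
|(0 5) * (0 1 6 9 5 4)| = 4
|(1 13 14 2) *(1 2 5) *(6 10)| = 4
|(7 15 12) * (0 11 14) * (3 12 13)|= 15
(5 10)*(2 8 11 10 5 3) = (2 8 11 10 3) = [0, 1, 8, 2, 4, 5, 6, 7, 11, 9, 3, 10]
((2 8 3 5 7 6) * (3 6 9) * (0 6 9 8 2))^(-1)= (0 6)(3 9 8 7 5)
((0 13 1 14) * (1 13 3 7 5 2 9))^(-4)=((0 3 7 5 2 9 1 14))^(-4)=(0 2)(1 7)(3 9)(5 14)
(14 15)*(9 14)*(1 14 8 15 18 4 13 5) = [0, 14, 2, 3, 13, 1, 6, 7, 15, 8, 10, 11, 12, 5, 18, 9, 16, 17, 4] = (1 14 18 4 13 5)(8 15 9)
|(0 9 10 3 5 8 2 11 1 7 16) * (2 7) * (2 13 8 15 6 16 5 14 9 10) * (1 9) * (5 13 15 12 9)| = |(0 10 3 14 1 15 6 16)(2 11 5 12 9)(7 13 8)| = 120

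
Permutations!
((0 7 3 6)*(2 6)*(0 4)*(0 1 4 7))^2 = (2 7)(3 6)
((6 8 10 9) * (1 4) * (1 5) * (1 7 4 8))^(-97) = ((1 8 10 9 6)(4 5 7))^(-97) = (1 9 8 6 10)(4 7 5)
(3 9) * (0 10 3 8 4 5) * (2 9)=(0 10 3 2 9 8 4 5)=[10, 1, 9, 2, 5, 0, 6, 7, 4, 8, 3]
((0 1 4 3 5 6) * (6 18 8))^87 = (0 6 8 18 5 3 4 1)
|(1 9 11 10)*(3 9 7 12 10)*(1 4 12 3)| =15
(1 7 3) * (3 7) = (7)(1 3) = [0, 3, 2, 1, 4, 5, 6, 7]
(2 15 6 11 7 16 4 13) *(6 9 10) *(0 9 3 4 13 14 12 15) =(0 9 10 6 11 7 16 13 2)(3 4 14 12 15) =[9, 1, 0, 4, 14, 5, 11, 16, 8, 10, 6, 7, 15, 2, 12, 3, 13]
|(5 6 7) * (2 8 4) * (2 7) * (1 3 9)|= 6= |(1 3 9)(2 8 4 7 5 6)|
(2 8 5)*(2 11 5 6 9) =(2 8 6 9)(5 11) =[0, 1, 8, 3, 4, 11, 9, 7, 6, 2, 10, 5]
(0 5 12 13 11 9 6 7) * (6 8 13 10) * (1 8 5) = (0 1 8 13 11 9 5 12 10 6 7) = [1, 8, 2, 3, 4, 12, 7, 0, 13, 5, 6, 9, 10, 11]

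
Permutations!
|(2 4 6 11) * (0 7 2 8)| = |(0 7 2 4 6 11 8)| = 7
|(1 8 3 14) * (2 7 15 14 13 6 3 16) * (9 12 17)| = |(1 8 16 2 7 15 14)(3 13 6)(9 12 17)| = 21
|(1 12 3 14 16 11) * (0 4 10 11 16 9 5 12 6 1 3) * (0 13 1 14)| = |(16)(0 4 10 11 3)(1 6 14 9 5 12 13)| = 35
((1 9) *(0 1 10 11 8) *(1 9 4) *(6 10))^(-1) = (0 8 11 10 6 9)(1 4)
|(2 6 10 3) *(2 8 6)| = 4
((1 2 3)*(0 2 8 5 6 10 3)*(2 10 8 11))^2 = ((0 10 3 1 11 2)(5 6 8))^2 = (0 3 11)(1 2 10)(5 8 6)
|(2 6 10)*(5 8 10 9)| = 6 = |(2 6 9 5 8 10)|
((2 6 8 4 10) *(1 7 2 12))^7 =(1 12 10 4 8 6 2 7)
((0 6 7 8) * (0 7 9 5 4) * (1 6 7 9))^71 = (0 4 5 9 8 7)(1 6)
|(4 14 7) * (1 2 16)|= 3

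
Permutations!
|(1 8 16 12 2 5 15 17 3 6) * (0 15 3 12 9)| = 12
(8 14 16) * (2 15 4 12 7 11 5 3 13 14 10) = (2 15 4 12 7 11 5 3 13 14 16 8 10) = [0, 1, 15, 13, 12, 3, 6, 11, 10, 9, 2, 5, 7, 14, 16, 4, 8]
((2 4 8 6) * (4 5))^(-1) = (2 6 8 4 5)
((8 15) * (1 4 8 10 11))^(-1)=(1 11 10 15 8 4)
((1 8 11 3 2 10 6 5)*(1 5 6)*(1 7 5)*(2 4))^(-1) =(1 5 7 10 2 4 3 11 8)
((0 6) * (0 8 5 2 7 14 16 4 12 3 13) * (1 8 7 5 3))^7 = ((0 6 7 14 16 4 12 1 8 3 13)(2 5))^7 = (0 1 14 13 12 7 3 4 6 8 16)(2 5)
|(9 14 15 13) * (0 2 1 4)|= |(0 2 1 4)(9 14 15 13)|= 4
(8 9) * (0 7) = [7, 1, 2, 3, 4, 5, 6, 0, 9, 8] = (0 7)(8 9)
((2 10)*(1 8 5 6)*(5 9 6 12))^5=((1 8 9 6)(2 10)(5 12))^5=(1 8 9 6)(2 10)(5 12)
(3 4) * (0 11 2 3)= (0 11 2 3 4)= [11, 1, 3, 4, 0, 5, 6, 7, 8, 9, 10, 2]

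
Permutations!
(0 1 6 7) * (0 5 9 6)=(0 1)(5 9 6 7)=[1, 0, 2, 3, 4, 9, 7, 5, 8, 6]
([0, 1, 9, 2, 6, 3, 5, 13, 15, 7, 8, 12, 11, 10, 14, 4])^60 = (2 8 3 10 5 13 6 7 4 9 15)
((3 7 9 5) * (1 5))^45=((1 5 3 7 9))^45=(9)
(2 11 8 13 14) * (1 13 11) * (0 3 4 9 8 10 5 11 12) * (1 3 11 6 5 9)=(0 11 10 9 8 12)(1 13 14 2 3 4)(5 6)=[11, 13, 3, 4, 1, 6, 5, 7, 12, 8, 9, 10, 0, 14, 2]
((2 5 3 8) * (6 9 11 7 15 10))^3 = ((2 5 3 8)(6 9 11 7 15 10))^3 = (2 8 3 5)(6 7)(9 15)(10 11)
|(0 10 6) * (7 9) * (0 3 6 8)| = 6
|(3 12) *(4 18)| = |(3 12)(4 18)| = 2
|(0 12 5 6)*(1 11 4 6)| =|(0 12 5 1 11 4 6)| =7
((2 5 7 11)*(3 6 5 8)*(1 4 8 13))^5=((1 4 8 3 6 5 7 11 2 13))^5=(1 5)(2 3)(4 7)(6 13)(8 11)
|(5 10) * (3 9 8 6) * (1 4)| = |(1 4)(3 9 8 6)(5 10)| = 4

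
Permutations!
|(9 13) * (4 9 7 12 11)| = |(4 9 13 7 12 11)| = 6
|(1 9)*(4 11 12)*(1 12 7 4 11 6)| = |(1 9 12 11 7 4 6)| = 7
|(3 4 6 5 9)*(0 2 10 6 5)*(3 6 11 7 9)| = |(0 2 10 11 7 9 6)(3 4 5)| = 21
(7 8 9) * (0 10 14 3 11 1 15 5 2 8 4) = [10, 15, 8, 11, 0, 2, 6, 4, 9, 7, 14, 1, 12, 13, 3, 5] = (0 10 14 3 11 1 15 5 2 8 9 7 4)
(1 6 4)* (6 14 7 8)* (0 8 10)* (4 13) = (0 8 6 13 4 1 14 7 10) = [8, 14, 2, 3, 1, 5, 13, 10, 6, 9, 0, 11, 12, 4, 7]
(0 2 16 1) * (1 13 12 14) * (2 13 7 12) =(0 13 2 16 7 12 14 1) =[13, 0, 16, 3, 4, 5, 6, 12, 8, 9, 10, 11, 14, 2, 1, 15, 7]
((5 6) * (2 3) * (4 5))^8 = (4 6 5) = ((2 3)(4 5 6))^8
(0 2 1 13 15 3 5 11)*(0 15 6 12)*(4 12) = [2, 13, 1, 5, 12, 11, 4, 7, 8, 9, 10, 15, 0, 6, 14, 3] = (0 2 1 13 6 4 12)(3 5 11 15)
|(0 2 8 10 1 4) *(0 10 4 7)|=7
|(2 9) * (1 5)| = 2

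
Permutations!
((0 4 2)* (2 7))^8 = (7)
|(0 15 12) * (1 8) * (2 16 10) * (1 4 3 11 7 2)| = |(0 15 12)(1 8 4 3 11 7 2 16 10)| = 9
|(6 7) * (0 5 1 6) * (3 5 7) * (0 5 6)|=|(0 7 5 1)(3 6)|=4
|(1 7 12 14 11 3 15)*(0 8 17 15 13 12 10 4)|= 40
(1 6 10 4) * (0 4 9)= [4, 6, 2, 3, 1, 5, 10, 7, 8, 0, 9]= (0 4 1 6 10 9)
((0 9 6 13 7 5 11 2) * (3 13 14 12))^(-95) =((0 9 6 14 12 3 13 7 5 11 2))^(-95) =(0 12 5 9 3 11 6 13 2 14 7)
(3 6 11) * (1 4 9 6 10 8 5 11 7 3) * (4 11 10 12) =[0, 11, 2, 12, 9, 10, 7, 3, 5, 6, 8, 1, 4] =(1 11)(3 12 4 9 6 7)(5 10 8)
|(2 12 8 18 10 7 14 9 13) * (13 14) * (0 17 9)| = |(0 17 9 14)(2 12 8 18 10 7 13)| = 28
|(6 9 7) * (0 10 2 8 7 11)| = 8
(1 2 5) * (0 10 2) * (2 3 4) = (0 10 3 4 2 5 1) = [10, 0, 5, 4, 2, 1, 6, 7, 8, 9, 3]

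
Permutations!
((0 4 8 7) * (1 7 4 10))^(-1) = (0 7 1 10)(4 8)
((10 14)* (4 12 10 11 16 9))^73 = (4 14 9 10 16 12 11)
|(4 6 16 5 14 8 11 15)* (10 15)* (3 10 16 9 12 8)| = 12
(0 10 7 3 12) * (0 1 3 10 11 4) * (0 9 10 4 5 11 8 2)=[8, 3, 0, 12, 9, 11, 6, 4, 2, 10, 7, 5, 1]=(0 8 2)(1 3 12)(4 9 10 7)(5 11)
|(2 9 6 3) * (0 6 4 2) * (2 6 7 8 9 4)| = |(0 7 8 9 2 4 6 3)| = 8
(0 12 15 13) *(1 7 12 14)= (0 14 1 7 12 15 13)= [14, 7, 2, 3, 4, 5, 6, 12, 8, 9, 10, 11, 15, 0, 1, 13]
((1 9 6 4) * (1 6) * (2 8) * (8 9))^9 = (1 8 2 9)(4 6) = ((1 8 2 9)(4 6))^9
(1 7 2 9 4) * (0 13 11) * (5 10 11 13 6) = (13)(0 6 5 10 11)(1 7 2 9 4) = [6, 7, 9, 3, 1, 10, 5, 2, 8, 4, 11, 0, 12, 13]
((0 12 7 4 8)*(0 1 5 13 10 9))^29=(0 9 10 13 5 1 8 4 7 12)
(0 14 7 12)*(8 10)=(0 14 7 12)(8 10)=[14, 1, 2, 3, 4, 5, 6, 12, 10, 9, 8, 11, 0, 13, 7]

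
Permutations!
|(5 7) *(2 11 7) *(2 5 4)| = 4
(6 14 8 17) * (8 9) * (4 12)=(4 12)(6 14 9 8 17)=[0, 1, 2, 3, 12, 5, 14, 7, 17, 8, 10, 11, 4, 13, 9, 15, 16, 6]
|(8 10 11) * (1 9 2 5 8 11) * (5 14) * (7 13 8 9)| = |(1 7 13 8 10)(2 14 5 9)| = 20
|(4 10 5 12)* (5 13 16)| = |(4 10 13 16 5 12)| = 6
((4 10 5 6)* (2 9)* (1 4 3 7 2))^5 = (1 3 4 7 10 2 5 9 6)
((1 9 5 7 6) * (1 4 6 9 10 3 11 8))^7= ((1 10 3 11 8)(4 6)(5 7 9))^7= (1 3 8 10 11)(4 6)(5 7 9)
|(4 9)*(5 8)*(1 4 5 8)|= 4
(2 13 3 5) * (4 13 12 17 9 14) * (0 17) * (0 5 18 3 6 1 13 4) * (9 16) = (0 17 16 9 14)(1 13 6)(2 12 5)(3 18) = [17, 13, 12, 18, 4, 2, 1, 7, 8, 14, 10, 11, 5, 6, 0, 15, 9, 16, 3]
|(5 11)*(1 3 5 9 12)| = 6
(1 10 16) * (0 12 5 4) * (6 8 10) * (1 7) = (0 12 5 4)(1 6 8 10 16 7) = [12, 6, 2, 3, 0, 4, 8, 1, 10, 9, 16, 11, 5, 13, 14, 15, 7]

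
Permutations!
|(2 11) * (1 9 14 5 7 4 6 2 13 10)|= 11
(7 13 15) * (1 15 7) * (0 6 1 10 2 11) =[6, 15, 11, 3, 4, 5, 1, 13, 8, 9, 2, 0, 12, 7, 14, 10] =(0 6 1 15 10 2 11)(7 13)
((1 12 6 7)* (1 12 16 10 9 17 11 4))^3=((1 16 10 9 17 11 4)(6 7 12))^3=(1 9 4 10 11 16 17)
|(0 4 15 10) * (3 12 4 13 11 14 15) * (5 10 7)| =24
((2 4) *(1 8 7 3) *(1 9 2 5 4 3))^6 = ((1 8 7)(2 3 9)(4 5))^6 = (9)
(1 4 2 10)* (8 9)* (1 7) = [0, 4, 10, 3, 2, 5, 6, 1, 9, 8, 7] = (1 4 2 10 7)(8 9)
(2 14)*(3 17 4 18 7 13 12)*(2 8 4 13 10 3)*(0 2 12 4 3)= [2, 1, 14, 17, 18, 5, 6, 10, 3, 9, 0, 11, 12, 4, 8, 15, 16, 13, 7]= (0 2 14 8 3 17 13 4 18 7 10)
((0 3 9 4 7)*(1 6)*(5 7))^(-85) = (0 7 5 4 9 3)(1 6)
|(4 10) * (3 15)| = 2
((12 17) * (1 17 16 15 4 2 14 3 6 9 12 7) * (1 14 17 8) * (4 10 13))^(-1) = (1 8)(2 4 13 10 15 16 12 9 6 3 14 7 17) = ((1 8)(2 17 7 14 3 6 9 12 16 15 10 13 4))^(-1)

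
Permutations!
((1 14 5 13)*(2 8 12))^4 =((1 14 5 13)(2 8 12))^4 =(14)(2 8 12)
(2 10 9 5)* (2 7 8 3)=(2 10 9 5 7 8 3)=[0, 1, 10, 2, 4, 7, 6, 8, 3, 5, 9]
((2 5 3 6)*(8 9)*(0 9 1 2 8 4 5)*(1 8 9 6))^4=(0 5)(1 9)(2 4)(3 6)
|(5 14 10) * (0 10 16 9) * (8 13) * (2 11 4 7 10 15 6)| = 12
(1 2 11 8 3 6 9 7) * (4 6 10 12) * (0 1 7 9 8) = (0 1 2 11)(3 10 12 4 6 8) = [1, 2, 11, 10, 6, 5, 8, 7, 3, 9, 12, 0, 4]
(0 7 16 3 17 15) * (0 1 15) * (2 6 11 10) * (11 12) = (0 7 16 3 17)(1 15)(2 6 12 11 10) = [7, 15, 6, 17, 4, 5, 12, 16, 8, 9, 2, 10, 11, 13, 14, 1, 3, 0]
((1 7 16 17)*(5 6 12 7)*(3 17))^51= (1 12 3 5 7 17 6 16)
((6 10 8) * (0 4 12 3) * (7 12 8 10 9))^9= (0 4 8 6 9 7 12 3)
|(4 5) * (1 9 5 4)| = 3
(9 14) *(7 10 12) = [0, 1, 2, 3, 4, 5, 6, 10, 8, 14, 12, 11, 7, 13, 9] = (7 10 12)(9 14)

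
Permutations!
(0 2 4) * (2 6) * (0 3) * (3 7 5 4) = (0 6 2 3)(4 7 5) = [6, 1, 3, 0, 7, 4, 2, 5]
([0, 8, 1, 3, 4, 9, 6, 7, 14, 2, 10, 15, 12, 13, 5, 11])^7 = (1 8 14 5 9 2)(11 15)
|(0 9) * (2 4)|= 2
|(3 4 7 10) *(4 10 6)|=6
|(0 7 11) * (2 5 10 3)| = 12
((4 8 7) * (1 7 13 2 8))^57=((1 7 4)(2 8 13))^57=(13)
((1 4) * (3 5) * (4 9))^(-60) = ((1 9 4)(3 5))^(-60) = (9)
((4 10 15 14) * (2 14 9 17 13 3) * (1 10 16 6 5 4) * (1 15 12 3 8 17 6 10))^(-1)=(2 3 12 10 16 4 5 6 9 15 14)(8 13 17)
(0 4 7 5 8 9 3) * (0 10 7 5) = (0 4 5 8 9 3 10 7) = [4, 1, 2, 10, 5, 8, 6, 0, 9, 3, 7]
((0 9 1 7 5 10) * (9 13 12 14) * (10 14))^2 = ((0 13 12 10)(1 7 5 14 9))^2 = (0 12)(1 5 9 7 14)(10 13)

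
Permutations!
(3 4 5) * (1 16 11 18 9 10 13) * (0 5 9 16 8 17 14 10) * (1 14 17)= (0 5 3 4 9)(1 8)(10 13 14)(11 18 16)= [5, 8, 2, 4, 9, 3, 6, 7, 1, 0, 13, 18, 12, 14, 10, 15, 11, 17, 16]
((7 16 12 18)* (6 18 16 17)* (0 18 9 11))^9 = (0 7 6 11 18 17 9)(12 16)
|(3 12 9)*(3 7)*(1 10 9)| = 6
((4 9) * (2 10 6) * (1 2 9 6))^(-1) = ((1 2 10)(4 6 9))^(-1) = (1 10 2)(4 9 6)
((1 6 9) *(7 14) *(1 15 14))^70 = (1 14 9)(6 7 15)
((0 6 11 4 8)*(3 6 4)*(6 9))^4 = ((0 4 8)(3 9 6 11))^4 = (11)(0 4 8)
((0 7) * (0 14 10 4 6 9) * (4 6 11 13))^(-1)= (0 9 6 10 14 7)(4 13 11)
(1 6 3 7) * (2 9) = (1 6 3 7)(2 9) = [0, 6, 9, 7, 4, 5, 3, 1, 8, 2]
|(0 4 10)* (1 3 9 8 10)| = |(0 4 1 3 9 8 10)| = 7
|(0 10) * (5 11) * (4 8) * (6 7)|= |(0 10)(4 8)(5 11)(6 7)|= 2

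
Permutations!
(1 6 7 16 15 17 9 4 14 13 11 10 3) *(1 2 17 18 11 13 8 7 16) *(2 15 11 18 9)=[0, 6, 17, 15, 14, 5, 16, 1, 7, 4, 3, 10, 12, 13, 8, 9, 11, 2, 18]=(18)(1 6 16 11 10 3 15 9 4 14 8 7)(2 17)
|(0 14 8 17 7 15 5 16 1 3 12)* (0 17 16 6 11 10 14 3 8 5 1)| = 45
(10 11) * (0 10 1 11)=(0 10)(1 11)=[10, 11, 2, 3, 4, 5, 6, 7, 8, 9, 0, 1]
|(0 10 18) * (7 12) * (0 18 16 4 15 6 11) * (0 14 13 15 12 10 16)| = |(18)(0 16 4 12 7 10)(6 11 14 13 15)| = 30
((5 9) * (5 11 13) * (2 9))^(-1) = (2 5 13 11 9)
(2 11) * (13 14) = (2 11)(13 14) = [0, 1, 11, 3, 4, 5, 6, 7, 8, 9, 10, 2, 12, 14, 13]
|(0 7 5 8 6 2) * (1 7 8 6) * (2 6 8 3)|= 12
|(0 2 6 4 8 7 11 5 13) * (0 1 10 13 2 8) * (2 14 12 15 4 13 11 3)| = 15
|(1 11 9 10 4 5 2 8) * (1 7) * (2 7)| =|(1 11 9 10 4 5 7)(2 8)| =14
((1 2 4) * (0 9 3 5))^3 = (0 5 3 9) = ((0 9 3 5)(1 2 4))^3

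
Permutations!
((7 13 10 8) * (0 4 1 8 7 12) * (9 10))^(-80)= (13)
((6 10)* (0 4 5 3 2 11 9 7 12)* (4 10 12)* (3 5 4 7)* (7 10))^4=((0 7 10 6 12)(2 11 9 3))^4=(0 12 6 10 7)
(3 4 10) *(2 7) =(2 7)(3 4 10) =[0, 1, 7, 4, 10, 5, 6, 2, 8, 9, 3]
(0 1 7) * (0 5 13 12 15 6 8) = (0 1 7 5 13 12 15 6 8) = [1, 7, 2, 3, 4, 13, 8, 5, 0, 9, 10, 11, 15, 12, 14, 6]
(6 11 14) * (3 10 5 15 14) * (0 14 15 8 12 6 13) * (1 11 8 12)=(15)(0 14 13)(1 11 3 10 5 12 6 8)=[14, 11, 2, 10, 4, 12, 8, 7, 1, 9, 5, 3, 6, 0, 13, 15]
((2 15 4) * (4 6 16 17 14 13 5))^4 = ((2 15 6 16 17 14 13 5 4))^4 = (2 17 4 16 5 6 13 15 14)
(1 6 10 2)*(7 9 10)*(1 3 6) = (2 3 6 7 9 10) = [0, 1, 3, 6, 4, 5, 7, 9, 8, 10, 2]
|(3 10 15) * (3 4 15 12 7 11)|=|(3 10 12 7 11)(4 15)|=10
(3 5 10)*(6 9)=[0, 1, 2, 5, 4, 10, 9, 7, 8, 6, 3]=(3 5 10)(6 9)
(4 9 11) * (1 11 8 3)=(1 11 4 9 8 3)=[0, 11, 2, 1, 9, 5, 6, 7, 3, 8, 10, 4]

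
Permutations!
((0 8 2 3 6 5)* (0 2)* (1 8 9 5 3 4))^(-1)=((0 9 5 2 4 1 8)(3 6))^(-1)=(0 8 1 4 2 5 9)(3 6)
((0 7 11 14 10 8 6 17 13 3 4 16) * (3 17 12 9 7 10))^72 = ((0 10 8 6 12 9 7 11 14 3 4 16)(13 17))^72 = (17)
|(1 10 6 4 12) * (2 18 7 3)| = 20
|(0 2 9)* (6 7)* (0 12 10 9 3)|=|(0 2 3)(6 7)(9 12 10)|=6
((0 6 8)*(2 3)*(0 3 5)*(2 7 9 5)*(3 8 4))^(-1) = (0 5 9 7 3 4 6)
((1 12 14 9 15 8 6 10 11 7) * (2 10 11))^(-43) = (1 14 15 6 7 12 9 8 11)(2 10)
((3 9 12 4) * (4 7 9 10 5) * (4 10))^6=((3 4)(5 10)(7 9 12))^6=(12)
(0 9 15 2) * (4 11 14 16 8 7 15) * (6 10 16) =[9, 1, 0, 3, 11, 5, 10, 15, 7, 4, 16, 14, 12, 13, 6, 2, 8] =(0 9 4 11 14 6 10 16 8 7 15 2)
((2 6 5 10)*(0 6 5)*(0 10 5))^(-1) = ((0 6 10 2))^(-1) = (0 2 10 6)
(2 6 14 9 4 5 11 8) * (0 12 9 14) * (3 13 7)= [12, 1, 6, 13, 5, 11, 0, 3, 2, 4, 10, 8, 9, 7, 14]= (14)(0 12 9 4 5 11 8 2 6)(3 13 7)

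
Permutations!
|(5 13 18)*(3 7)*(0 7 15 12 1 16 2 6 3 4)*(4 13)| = |(0 7 13 18 5 4)(1 16 2 6 3 15 12)| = 42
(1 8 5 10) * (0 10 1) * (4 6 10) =[4, 8, 2, 3, 6, 1, 10, 7, 5, 9, 0] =(0 4 6 10)(1 8 5)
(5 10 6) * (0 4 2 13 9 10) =(0 4 2 13 9 10 6 5) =[4, 1, 13, 3, 2, 0, 5, 7, 8, 10, 6, 11, 12, 9]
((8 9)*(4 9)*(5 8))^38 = ((4 9 5 8))^38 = (4 5)(8 9)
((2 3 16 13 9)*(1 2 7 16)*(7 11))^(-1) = ((1 2 3)(7 16 13 9 11))^(-1) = (1 3 2)(7 11 9 13 16)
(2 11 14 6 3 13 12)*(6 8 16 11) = (2 6 3 13 12)(8 16 11 14) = [0, 1, 6, 13, 4, 5, 3, 7, 16, 9, 10, 14, 2, 12, 8, 15, 11]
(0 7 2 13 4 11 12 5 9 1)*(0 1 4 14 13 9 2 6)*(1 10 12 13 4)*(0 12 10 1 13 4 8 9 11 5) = (0 7 6 12)(2 11 4 5)(8 9 13 14) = [7, 1, 11, 3, 5, 2, 12, 6, 9, 13, 10, 4, 0, 14, 8]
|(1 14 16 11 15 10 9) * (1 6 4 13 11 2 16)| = 14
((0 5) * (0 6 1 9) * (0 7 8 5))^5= ((1 9 7 8 5 6))^5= (1 6 5 8 7 9)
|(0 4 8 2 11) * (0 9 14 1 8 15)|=6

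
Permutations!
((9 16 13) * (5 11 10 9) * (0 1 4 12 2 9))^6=((0 1 4 12 2 9 16 13 5 11 10))^6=(0 16 1 13 4 5 12 11 2 10 9)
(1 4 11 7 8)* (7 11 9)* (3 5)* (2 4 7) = [0, 7, 4, 5, 9, 3, 6, 8, 1, 2, 10, 11] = (11)(1 7 8)(2 4 9)(3 5)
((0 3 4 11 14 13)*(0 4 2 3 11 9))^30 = ((0 11 14 13 4 9)(2 3))^30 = (14)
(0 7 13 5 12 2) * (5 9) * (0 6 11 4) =(0 7 13 9 5 12 2 6 11 4) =[7, 1, 6, 3, 0, 12, 11, 13, 8, 5, 10, 4, 2, 9]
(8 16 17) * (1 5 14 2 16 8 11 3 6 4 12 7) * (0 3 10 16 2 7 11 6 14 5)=(0 3 14 7 1)(4 12 11 10 16 17 6)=[3, 0, 2, 14, 12, 5, 4, 1, 8, 9, 16, 10, 11, 13, 7, 15, 17, 6]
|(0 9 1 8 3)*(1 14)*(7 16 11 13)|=12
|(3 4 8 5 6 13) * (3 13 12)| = |(13)(3 4 8 5 6 12)| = 6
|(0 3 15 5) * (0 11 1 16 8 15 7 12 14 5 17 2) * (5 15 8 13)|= 40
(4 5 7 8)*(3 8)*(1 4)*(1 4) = (3 8 4 5 7) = [0, 1, 2, 8, 5, 7, 6, 3, 4]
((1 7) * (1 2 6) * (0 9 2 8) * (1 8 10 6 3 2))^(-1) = (0 8 6 10 7 1 9)(2 3)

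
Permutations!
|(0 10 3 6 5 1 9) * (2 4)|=14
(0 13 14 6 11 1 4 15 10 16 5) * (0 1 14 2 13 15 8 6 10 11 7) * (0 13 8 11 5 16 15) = (16)(1 4 11 14 10 15 5)(2 8 6 7 13) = [0, 4, 8, 3, 11, 1, 7, 13, 6, 9, 15, 14, 12, 2, 10, 5, 16]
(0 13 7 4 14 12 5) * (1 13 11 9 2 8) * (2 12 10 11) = (0 2 8 1 13 7 4 14 10 11 9 12 5) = [2, 13, 8, 3, 14, 0, 6, 4, 1, 12, 11, 9, 5, 7, 10]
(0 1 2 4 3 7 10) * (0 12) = [1, 2, 4, 7, 3, 5, 6, 10, 8, 9, 12, 11, 0] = (0 1 2 4 3 7 10 12)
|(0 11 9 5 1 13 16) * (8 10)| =14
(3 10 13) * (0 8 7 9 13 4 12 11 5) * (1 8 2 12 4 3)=[2, 8, 12, 10, 4, 0, 6, 9, 7, 13, 3, 5, 11, 1]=(0 2 12 11 5)(1 8 7 9 13)(3 10)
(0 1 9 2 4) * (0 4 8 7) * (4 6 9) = (0 1 4 6 9 2 8 7) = [1, 4, 8, 3, 6, 5, 9, 0, 7, 2]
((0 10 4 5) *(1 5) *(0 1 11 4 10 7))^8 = ((0 7)(1 5)(4 11))^8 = (11)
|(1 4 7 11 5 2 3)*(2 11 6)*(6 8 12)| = 8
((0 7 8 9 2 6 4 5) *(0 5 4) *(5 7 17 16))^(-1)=(0 6 2 9 8 7 5 16 17)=((0 17 16 5 7 8 9 2 6))^(-1)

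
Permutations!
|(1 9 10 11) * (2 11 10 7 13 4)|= 7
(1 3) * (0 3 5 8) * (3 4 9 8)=(0 4 9 8)(1 5 3)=[4, 5, 2, 1, 9, 3, 6, 7, 0, 8]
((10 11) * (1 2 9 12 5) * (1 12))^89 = ((1 2 9)(5 12)(10 11))^89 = (1 9 2)(5 12)(10 11)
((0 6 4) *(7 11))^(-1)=(0 4 6)(7 11)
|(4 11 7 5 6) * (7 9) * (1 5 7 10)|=|(1 5 6 4 11 9 10)|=7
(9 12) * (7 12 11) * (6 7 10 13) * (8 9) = (6 7 12 8 9 11 10 13) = [0, 1, 2, 3, 4, 5, 7, 12, 9, 11, 13, 10, 8, 6]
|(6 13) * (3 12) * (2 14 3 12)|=|(2 14 3)(6 13)|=6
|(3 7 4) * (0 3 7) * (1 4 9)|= 4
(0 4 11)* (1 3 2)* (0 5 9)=[4, 3, 1, 2, 11, 9, 6, 7, 8, 0, 10, 5]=(0 4 11 5 9)(1 3 2)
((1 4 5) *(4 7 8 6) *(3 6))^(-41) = ((1 7 8 3 6 4 5))^(-41) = (1 7 8 3 6 4 5)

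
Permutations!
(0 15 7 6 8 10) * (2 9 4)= (0 15 7 6 8 10)(2 9 4)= [15, 1, 9, 3, 2, 5, 8, 6, 10, 4, 0, 11, 12, 13, 14, 7]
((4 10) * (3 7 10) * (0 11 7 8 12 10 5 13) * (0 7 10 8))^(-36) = (13)(0 3 4 10 11)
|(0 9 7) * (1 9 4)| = 5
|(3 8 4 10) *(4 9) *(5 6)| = 10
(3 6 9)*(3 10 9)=[0, 1, 2, 6, 4, 5, 3, 7, 8, 10, 9]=(3 6)(9 10)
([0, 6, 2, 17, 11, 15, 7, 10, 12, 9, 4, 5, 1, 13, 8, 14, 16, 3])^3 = (1 10 5 8 6 4 15 12 7 11 14)(3 17)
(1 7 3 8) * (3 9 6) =(1 7 9 6 3 8) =[0, 7, 2, 8, 4, 5, 3, 9, 1, 6]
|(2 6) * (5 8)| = 2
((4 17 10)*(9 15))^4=(4 17 10)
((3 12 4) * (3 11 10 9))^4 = ((3 12 4 11 10 9))^4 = (3 10 4)(9 11 12)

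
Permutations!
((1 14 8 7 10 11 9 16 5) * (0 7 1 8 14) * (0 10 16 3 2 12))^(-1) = (0 12 2 3 9 11 10 1 8 5 16 7)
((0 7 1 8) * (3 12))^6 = (12)(0 1)(7 8)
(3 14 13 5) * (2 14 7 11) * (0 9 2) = (0 9 2 14 13 5 3 7 11) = [9, 1, 14, 7, 4, 3, 6, 11, 8, 2, 10, 0, 12, 5, 13]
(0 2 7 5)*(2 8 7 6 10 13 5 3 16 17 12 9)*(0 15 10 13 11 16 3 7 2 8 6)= (0 6 13 5 15 10 11 16 17 12 9 8 2)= [6, 1, 0, 3, 4, 15, 13, 7, 2, 8, 11, 16, 9, 5, 14, 10, 17, 12]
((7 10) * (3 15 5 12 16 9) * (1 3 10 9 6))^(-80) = ((1 3 15 5 12 16 6)(7 9 10))^(-80) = (1 12 3 16 15 6 5)(7 9 10)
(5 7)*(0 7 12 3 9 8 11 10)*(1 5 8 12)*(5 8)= [7, 8, 2, 9, 4, 1, 6, 5, 11, 12, 0, 10, 3]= (0 7 5 1 8 11 10)(3 9 12)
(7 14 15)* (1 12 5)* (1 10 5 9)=[0, 12, 2, 3, 4, 10, 6, 14, 8, 1, 5, 11, 9, 13, 15, 7]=(1 12 9)(5 10)(7 14 15)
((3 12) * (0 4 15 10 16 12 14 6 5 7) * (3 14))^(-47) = (0 10 14 7 15 12 5 4 16 6)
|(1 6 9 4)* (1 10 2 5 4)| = |(1 6 9)(2 5 4 10)| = 12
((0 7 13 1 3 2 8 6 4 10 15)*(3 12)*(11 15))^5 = ((0 7 13 1 12 3 2 8 6 4 10 11 15))^5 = (0 3 10 13 8 15 12 4 7 2 11 1 6)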